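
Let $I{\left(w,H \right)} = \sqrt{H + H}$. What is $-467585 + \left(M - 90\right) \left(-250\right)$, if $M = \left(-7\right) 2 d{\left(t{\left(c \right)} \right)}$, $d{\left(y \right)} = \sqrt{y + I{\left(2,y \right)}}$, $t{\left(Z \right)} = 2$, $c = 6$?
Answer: $-438085$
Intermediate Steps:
$I{\left(w,H \right)} = \sqrt{2} \sqrt{H}$ ($I{\left(w,H \right)} = \sqrt{2 H} = \sqrt{2} \sqrt{H}$)
$d{\left(y \right)} = \sqrt{y + \sqrt{2} \sqrt{y}}$
$M = -28$ ($M = \left(-7\right) 2 \sqrt{2 + \sqrt{2} \sqrt{2}} = - 14 \sqrt{2 + 2} = - 14 \sqrt{4} = \left(-14\right) 2 = -28$)
$-467585 + \left(M - 90\right) \left(-250\right) = -467585 + \left(-28 - 90\right) \left(-250\right) = -467585 - -29500 = -467585 + 29500 = -438085$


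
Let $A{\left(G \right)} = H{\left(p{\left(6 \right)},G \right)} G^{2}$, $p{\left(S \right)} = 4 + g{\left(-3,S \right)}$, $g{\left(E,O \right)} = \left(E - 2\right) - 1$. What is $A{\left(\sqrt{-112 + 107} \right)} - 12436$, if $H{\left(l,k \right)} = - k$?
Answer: $-12436 + 5 i \sqrt{5} \approx -12436.0 + 11.18 i$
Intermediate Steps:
$g{\left(E,O \right)} = -3 + E$ ($g{\left(E,O \right)} = \left(-2 + E\right) - 1 = -3 + E$)
$p{\left(S \right)} = -2$ ($p{\left(S \right)} = 4 - 6 = -2$)
$A{\left(G \right)} = - G^{3}$ ($A{\left(G \right)} = - G G^{2} = - G^{3}$)
$A{\left(\sqrt{-112 + 107} \right)} - 12436 = - \left(\sqrt{-112 + 107}\right)^{3} - 12436 = - \left(\sqrt{-5}\right)^{3} - 12436 = - \left(i \sqrt{5}\right)^{3} - 12436 = - \left(-5\right) i \sqrt{5} - 12436 = 5 i \sqrt{5} - 12436 = -12436 + 5 i \sqrt{5}$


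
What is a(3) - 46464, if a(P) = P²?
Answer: -46455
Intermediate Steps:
a(3) - 46464 = 3² - 46464 = 9 - 46464 = -46455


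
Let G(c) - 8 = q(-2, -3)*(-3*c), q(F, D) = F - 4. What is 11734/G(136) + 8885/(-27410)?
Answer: 14990369/3365948 ≈ 4.4535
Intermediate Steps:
q(F, D) = -4 + F
G(c) = 8 + 18*c (G(c) = 8 + (-4 - 2)*(-3*c) = 8 - (-18)*c = 8 + 18*c)
11734/G(136) + 8885/(-27410) = 11734/(8 + 18*136) + 8885/(-27410) = 11734/(8 + 2448) + 8885*(-1/27410) = 11734/2456 - 1777/5482 = 11734*(1/2456) - 1777/5482 = 5867/1228 - 1777/5482 = 14990369/3365948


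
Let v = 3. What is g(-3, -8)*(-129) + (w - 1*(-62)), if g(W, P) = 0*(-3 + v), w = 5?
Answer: 67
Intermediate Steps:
g(W, P) = 0 (g(W, P) = 0*(-3 + 3) = 0*0 = 0)
g(-3, -8)*(-129) + (w - 1*(-62)) = 0*(-129) + (5 - 1*(-62)) = 0 + (5 + 62) = 0 + 67 = 67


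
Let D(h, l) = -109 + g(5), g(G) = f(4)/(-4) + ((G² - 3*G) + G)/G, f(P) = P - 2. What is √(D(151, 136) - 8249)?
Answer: I*√33422/2 ≈ 91.408*I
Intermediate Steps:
f(P) = -2 + P
g(G) = -½ + (G² - 2*G)/G (g(G) = (-2 + 4)/(-4) + ((G² - 3*G) + G)/G = 2*(-¼) + (G² - 2*G)/G = -½ + (G² - 2*G)/G)
D(h, l) = -213/2 (D(h, l) = -109 + (-5/2 + 5) = -109 + 5/2 = -213/2)
√(D(151, 136) - 8249) = √(-213/2 - 8249) = √(-16711/2) = I*√33422/2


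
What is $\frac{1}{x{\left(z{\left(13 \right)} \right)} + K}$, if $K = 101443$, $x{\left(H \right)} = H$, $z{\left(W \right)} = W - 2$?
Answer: $\frac{1}{101454} \approx 9.8567 \cdot 10^{-6}$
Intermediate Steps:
$z{\left(W \right)} = -2 + W$ ($z{\left(W \right)} = W - 2 = -2 + W$)
$\frac{1}{x{\left(z{\left(13 \right)} \right)} + K} = \frac{1}{\left(-2 + 13\right) + 101443} = \frac{1}{11 + 101443} = \frac{1}{101454}$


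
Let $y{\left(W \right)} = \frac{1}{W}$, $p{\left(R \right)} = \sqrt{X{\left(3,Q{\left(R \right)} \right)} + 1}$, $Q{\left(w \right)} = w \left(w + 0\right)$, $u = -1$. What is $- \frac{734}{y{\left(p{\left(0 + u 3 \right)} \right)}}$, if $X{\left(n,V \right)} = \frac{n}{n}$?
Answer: $- 734 \sqrt{2} \approx -1038.0$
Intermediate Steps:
$Q{\left(w \right)} = w^{2}$ ($Q{\left(w \right)} = w w = w^{2}$)
$X{\left(n,V \right)} = 1$
$p{\left(R \right)} = \sqrt{2}$ ($p{\left(R \right)} = \sqrt{1 + 1} = \sqrt{2}$)
$- \frac{734}{y{\left(p{\left(0 + u 3 \right)} \right)}} = - \frac{734}{\frac{1}{\sqrt{2}}} = - \frac{734}{\frac{1}{2} \sqrt{2}} = - 734 \sqrt{2}$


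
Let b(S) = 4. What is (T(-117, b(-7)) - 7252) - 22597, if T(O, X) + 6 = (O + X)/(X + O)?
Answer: -29854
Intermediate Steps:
T(O, X) = -5 (T(O, X) = -6 + (O + X)/(X + O) = -6 + (O + X)/(O + X) = -6 + 1 = -5)
(T(-117, b(-7)) - 7252) - 22597 = (-5 - 7252) - 22597 = -7257 - 22597 = -29854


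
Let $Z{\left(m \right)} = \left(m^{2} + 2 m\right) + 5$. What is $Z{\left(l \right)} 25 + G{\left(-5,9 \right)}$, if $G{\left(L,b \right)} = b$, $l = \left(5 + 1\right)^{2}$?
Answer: $34334$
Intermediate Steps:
$l = 36$ ($l = 6^{2} = 36$)
$Z{\left(m \right)} = 5 + m^{2} + 2 m$
$Z{\left(l \right)} 25 + G{\left(-5,9 \right)} = \left(5 + 36^{2} + 2 \cdot 36\right) 25 + 9 = \left(5 + 1296 + 72\right) 25 + 9 = 1373 \cdot 25 + 9 = 34325 + 9 = 34334$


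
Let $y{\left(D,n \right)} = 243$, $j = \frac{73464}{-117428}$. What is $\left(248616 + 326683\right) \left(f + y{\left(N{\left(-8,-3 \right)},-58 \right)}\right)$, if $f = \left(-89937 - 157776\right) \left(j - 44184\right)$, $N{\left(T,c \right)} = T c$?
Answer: $\frac{184852479376338976647}{29357} \approx 6.2967 \cdot 10^{15}$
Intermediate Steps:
$j = - \frac{18366}{29357}$ ($j = 73464 \left(- \frac{1}{117428}\right) = - \frac{18366}{29357} \approx -0.62561$)
$f = \frac{321315481640502}{29357}$ ($f = \left(-89937 - 157776\right) \left(- \frac{18366}{29357} - 44184\right) = \left(-247713\right) \left(- \frac{1297128054}{29357}\right) = \frac{321315481640502}{29357} \approx 1.0945 \cdot 10^{10}$)
$\left(248616 + 326683\right) \left(f + y{\left(N{\left(-8,-3 \right)},-58 \right)}\right) = \left(248616 + 326683\right) \left(\frac{321315481640502}{29357} + 243\right) = 575299 \cdot \frac{321315488774253}{29357} = \frac{184852479376338976647}{29357}$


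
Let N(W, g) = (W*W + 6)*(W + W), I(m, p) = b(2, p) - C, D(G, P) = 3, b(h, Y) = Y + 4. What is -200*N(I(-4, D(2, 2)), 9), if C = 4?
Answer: -18000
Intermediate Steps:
b(h, Y) = 4 + Y
I(m, p) = p (I(m, p) = (4 + p) - 1*4 = (4 + p) - 4 = p)
N(W, g) = 2*W*(6 + W²) (N(W, g) = (W² + 6)*(2*W) = (6 + W²)*(2*W) = 2*W*(6 + W²))
-200*N(I(-4, D(2, 2)), 9) = -400*3*(6 + 3²) = -400*3*(6 + 9) = -400*3*15 = -200*90 = -18000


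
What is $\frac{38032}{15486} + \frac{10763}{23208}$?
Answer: $\frac{58295693}{19966616} \approx 2.9197$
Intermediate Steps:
$\frac{38032}{15486} + \frac{10763}{23208} = 38032 \cdot \frac{1}{15486} + 10763 \cdot \frac{1}{23208} = \frac{19016}{7743} + \frac{10763}{23208} = \frac{58295693}{19966616}$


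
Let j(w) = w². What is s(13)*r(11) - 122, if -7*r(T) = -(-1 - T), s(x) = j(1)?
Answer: -866/7 ≈ -123.71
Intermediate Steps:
s(x) = 1 (s(x) = 1² = 1)
r(T) = -⅐ - T/7 (r(T) = -(-1)*(-1 - T)/7 = -(1 + T)/7 = -⅐ - T/7)
s(13)*r(11) - 122 = 1*(-⅐ - ⅐*11) - 122 = 1*(-⅐ - 11/7) - 122 = 1*(-12/7) - 122 = -12/7 - 122 = -866/7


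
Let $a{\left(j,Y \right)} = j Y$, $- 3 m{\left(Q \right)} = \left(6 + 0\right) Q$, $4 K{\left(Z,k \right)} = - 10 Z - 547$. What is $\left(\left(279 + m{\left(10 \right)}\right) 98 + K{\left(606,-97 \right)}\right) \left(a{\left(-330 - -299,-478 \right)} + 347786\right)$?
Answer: $8604683571$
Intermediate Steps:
$K{\left(Z,k \right)} = - \frac{547}{4} - \frac{5 Z}{2}$ ($K{\left(Z,k \right)} = \frac{- 10 Z - 547}{4} = \frac{-547 - 10 Z}{4} = - \frac{547}{4} - \frac{5 Z}{2}$)
$m{\left(Q \right)} = - 2 Q$ ($m{\left(Q \right)} = - \frac{\left(6 + 0\right) Q}{3} = - \frac{6 Q}{3} = - 2 Q$)
$a{\left(j,Y \right)} = Y j$
$\left(\left(279 + m{\left(10 \right)}\right) 98 + K{\left(606,-97 \right)}\right) \left(a{\left(-330 - -299,-478 \right)} + 347786\right) = \left(\left(279 - 20\right) 98 - \frac{6607}{4}\right) \left(- 478 \left(-330 - -299\right) + 347786\right) = \left(\left(279 - 20\right) 98 - \frac{6607}{4}\right) \left(- 478 \left(-330 + 299\right) + 347786\right) = \left(259 \cdot 98 - \frac{6607}{4}\right) \left(\left(-478\right) \left(-31\right) + 347786\right) = \left(25382 - \frac{6607}{4}\right) \left(14818 + 347786\right) = \frac{94921}{4} \cdot 362604 = 8604683571$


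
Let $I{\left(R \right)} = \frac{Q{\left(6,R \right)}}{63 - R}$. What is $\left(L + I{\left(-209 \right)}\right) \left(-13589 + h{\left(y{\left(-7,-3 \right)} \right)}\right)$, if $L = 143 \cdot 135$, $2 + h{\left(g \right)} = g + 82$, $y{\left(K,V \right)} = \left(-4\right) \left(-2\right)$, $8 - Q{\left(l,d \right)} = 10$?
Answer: $- \frac{35446591979}{136} \approx -2.6064 \cdot 10^{8}$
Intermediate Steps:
$Q{\left(l,d \right)} = -2$ ($Q{\left(l,d \right)} = 8 - 10 = -2$)
$y{\left(K,V \right)} = 8$
$h{\left(g \right)} = 80 + g$ ($h{\left(g \right)} = -2 + \left(g + 82\right) = -2 + \left(82 + g\right) = 80 + g$)
$I{\left(R \right)} = - \frac{2}{63 - R}$
$L = 19305$
$\left(L + I{\left(-209 \right)}\right) \left(-13589 + h{\left(y{\left(-7,-3 \right)} \right)}\right) = \left(19305 + \frac{2}{-63 - 209}\right) \left(-13589 + \left(80 + 8\right)\right) = \left(19305 + \frac{2}{-272}\right) \left(-13589 + 88\right) = \left(19305 + 2 \left(- \frac{1}{272}\right)\right) \left(-13501\right) = \left(19305 - \frac{1}{136}\right) \left(-13501\right) = \frac{2625479}{136} \left(-13501\right) = - \frac{35446591979}{136}$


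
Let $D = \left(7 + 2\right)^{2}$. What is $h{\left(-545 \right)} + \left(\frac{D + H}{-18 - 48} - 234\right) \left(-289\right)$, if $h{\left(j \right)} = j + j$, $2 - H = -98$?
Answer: $\frac{4443685}{66} \approx 67329.0$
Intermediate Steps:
$H = 100$ ($H = 2 - -98 = 2 + 98 = 100$)
$h{\left(j \right)} = 2 j$
$D = 81$ ($D = 9^{2} = 81$)
$h{\left(-545 \right)} + \left(\frac{D + H}{-18 - 48} - 234\right) \left(-289\right) = 2 \left(-545\right) + \left(\frac{81 + 100}{-18 - 48} - 234\right) \left(-289\right) = -1090 + \left(\frac{181}{-66} - 234\right) \left(-289\right) = -1090 + \left(181 \left(- \frac{1}{66}\right) - 234\right) \left(-289\right) = -1090 + \left(- \frac{181}{66} - 234\right) \left(-289\right) = -1090 - - \frac{4515625}{66} = -1090 + \frac{4515625}{66} = \frac{4443685}{66}$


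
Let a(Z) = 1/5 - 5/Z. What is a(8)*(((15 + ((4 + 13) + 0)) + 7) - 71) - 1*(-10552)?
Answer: 52828/5 ≈ 10566.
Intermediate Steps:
a(Z) = ⅕ - 5/Z (a(Z) = 1*(⅕) - 5/Z = ⅕ - 5/Z)
a(8)*(((15 + ((4 + 13) + 0)) + 7) - 71) - 1*(-10552) = ((⅕)*(-25 + 8)/8)*(((15 + ((4 + 13) + 0)) + 7) - 71) - 1*(-10552) = ((⅕)*(⅛)*(-17))*(((15 + (17 + 0)) + 7) - 71) + 10552 = -17*(((15 + 17) + 7) - 71)/40 + 10552 = -17*((32 + 7) - 71)/40 + 10552 = -17*(39 - 71)/40 + 10552 = -17/40*(-32) + 10552 = 68/5 + 10552 = 52828/5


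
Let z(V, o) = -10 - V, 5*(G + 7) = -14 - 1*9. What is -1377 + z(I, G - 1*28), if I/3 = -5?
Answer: -1372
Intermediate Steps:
G = -58/5 (G = -7 + (-14 - 1*9)/5 = -7 + (-14 - 9)/5 = -7 + (⅕)*(-23) = -7 - 23/5 = -58/5 ≈ -11.600)
I = -15 (I = 3*(-5) = -15)
-1377 + z(I, G - 1*28) = -1377 + (-10 - 1*(-15)) = -1377 + (-10 + 15) = -1377 + 5 = -1372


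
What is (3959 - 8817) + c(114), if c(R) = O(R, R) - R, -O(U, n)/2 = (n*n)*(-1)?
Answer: 21020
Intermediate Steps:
O(U, n) = 2*n² (O(U, n) = -2*n*n*(-1) = -2*n²*(-1) = -(-2)*n² = 2*n²)
c(R) = -R + 2*R² (c(R) = 2*R² - R = -R + 2*R²)
(3959 - 8817) + c(114) = (3959 - 8817) + 114*(-1 + 2*114) = -4858 + 114*(-1 + 228) = -4858 + 114*227 = -4858 + 25878 = 21020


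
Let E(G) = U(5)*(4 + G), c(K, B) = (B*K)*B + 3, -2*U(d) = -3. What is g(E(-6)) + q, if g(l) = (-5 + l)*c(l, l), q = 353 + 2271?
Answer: 2816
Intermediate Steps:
q = 2624
U(d) = 3/2 (U(d) = -1/2*(-3) = 3/2)
c(K, B) = 3 + K*B**2 (c(K, B) = K*B**2 + 3 = 3 + K*B**2)
E(G) = 6 + 3*G/2 (E(G) = 3*(4 + G)/2 = 6 + 3*G/2)
g(l) = (-5 + l)*(3 + l**3) (g(l) = (-5 + l)*(3 + l*l**2) = (-5 + l)*(3 + l**3))
g(E(-6)) + q = (-5 + (6 + (3/2)*(-6)))*(3 + (6 + (3/2)*(-6))**3) + 2624 = (-5 + (6 - 9))*(3 + (6 - 9)**3) + 2624 = (-5 - 3)*(3 + (-3)**3) + 2624 = -8*(3 - 27) + 2624 = -8*(-24) + 2624 = 192 + 2624 = 2816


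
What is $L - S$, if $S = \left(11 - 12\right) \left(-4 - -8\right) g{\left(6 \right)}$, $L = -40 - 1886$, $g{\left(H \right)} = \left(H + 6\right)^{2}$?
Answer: $-1350$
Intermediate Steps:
$g{\left(H \right)} = \left(6 + H\right)^{2}$
$L = -1926$ ($L = -40 - 1886 = -1926$)
$S = -576$ ($S = \left(11 - 12\right) \left(-4 - -8\right) \left(6 + 6\right)^{2} = - (-4 + 8) 12^{2} = \left(-1\right) 4 \cdot 144 = \left(-4\right) 144 = -576$)
$L - S = -1926 - -576 = -1926 + 576 = -1350$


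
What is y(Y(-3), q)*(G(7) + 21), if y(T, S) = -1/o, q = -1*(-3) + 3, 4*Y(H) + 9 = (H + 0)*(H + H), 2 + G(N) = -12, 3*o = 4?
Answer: -21/4 ≈ -5.2500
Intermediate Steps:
o = 4/3 (o = (⅓)*4 = 4/3 ≈ 1.3333)
G(N) = -14 (G(N) = -2 - 12 = -14)
Y(H) = -9/4 + H²/2 (Y(H) = -9/4 + ((H + 0)*(H + H))/4 = -9/4 + (H*(2*H))/4 = -9/4 + (2*H²)/4 = -9/4 + H²/2)
q = 6 (q = 3 + 3 = 6)
y(T, S) = -¾ (y(T, S) = -1/4/3 = -1*¾ = -¾)
y(Y(-3), q)*(G(7) + 21) = -3*(-14 + 21)/4 = -¾*7 = -21/4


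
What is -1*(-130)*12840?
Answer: 1669200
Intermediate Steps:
-1*(-130)*12840 = 130*12840 = 1669200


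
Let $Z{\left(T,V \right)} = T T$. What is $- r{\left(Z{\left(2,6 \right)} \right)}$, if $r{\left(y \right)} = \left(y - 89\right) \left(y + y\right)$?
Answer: $680$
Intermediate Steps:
$Z{\left(T,V \right)} = T^{2}$
$r{\left(y \right)} = 2 y \left(-89 + y\right)$ ($r{\left(y \right)} = \left(-89 + y\right) 2 y = 2 y \left(-89 + y\right)$)
$- r{\left(Z{\left(2,6 \right)} \right)} = - 2 \cdot 2^{2} \left(-89 + 2^{2}\right) = - 2 \cdot 4 \left(-89 + 4\right) = - 2 \cdot 4 \left(-85\right) = \left(-1\right) \left(-680\right) = 680$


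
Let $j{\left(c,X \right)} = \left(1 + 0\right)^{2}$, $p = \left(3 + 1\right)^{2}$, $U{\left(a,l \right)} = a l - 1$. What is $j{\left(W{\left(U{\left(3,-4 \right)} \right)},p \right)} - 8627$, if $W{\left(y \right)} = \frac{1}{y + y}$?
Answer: $-8626$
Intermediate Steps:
$U{\left(a,l \right)} = -1 + a l$
$W{\left(y \right)} = \frac{1}{2 y}$
$p = 16$ ($p = 4^{2} = 16$)
$j{\left(c,X \right)} = 1$ ($j{\left(c,X \right)} = 1^{2} = 1$)
$j{\left(W{\left(U{\left(3,-4 \right)} \right)},p \right)} - 8627 = 1 - 8627 = -8626$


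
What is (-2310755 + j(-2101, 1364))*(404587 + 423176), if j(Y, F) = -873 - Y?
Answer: -1911740998101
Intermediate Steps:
(-2310755 + j(-2101, 1364))*(404587 + 423176) = (-2310755 + (-873 - 1*(-2101)))*(404587 + 423176) = (-2310755 + (-873 + 2101))*827763 = (-2310755 + 1228)*827763 = -2309527*827763 = -1911740998101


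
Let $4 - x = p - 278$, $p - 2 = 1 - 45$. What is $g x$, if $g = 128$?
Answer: $41472$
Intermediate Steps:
$p = -42$ ($p = 2 + \left(1 - 45\right) = 2 - 44 = -42$)
$x = 324$ ($x = 4 - \left(-42 - 278\right) = 4 - -320 = 4 + 320 = 324$)
$g x = 128 \cdot 324 = 41472$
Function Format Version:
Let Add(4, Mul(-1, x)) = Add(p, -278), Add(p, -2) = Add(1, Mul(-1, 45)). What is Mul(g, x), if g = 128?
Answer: 41472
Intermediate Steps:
p = -42 (p = Add(2, Add(1, Mul(-1, 45))) = Add(2, Add(1, -45)) = Add(2, -44) = -42)
x = 324 (x = Add(4, Mul(-1, Add(-42, -278))) = Add(4, Mul(-1, -320)) = Add(4, 320) = 324)
Mul(g, x) = Mul(128, 324) = 41472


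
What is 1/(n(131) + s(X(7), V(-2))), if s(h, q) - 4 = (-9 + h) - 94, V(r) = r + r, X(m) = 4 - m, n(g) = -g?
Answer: -1/233 ≈ -0.0042918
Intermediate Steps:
V(r) = 2*r
s(h, q) = -99 + h (s(h, q) = 4 + ((-9 + h) - 94) = 4 + (-103 + h) = -99 + h)
1/(n(131) + s(X(7), V(-2))) = 1/(-1*131 + (-99 + (4 - 1*7))) = 1/(-131 + (-99 + (4 - 7))) = 1/(-131 + (-99 - 3)) = 1/(-131 - 102) = 1/(-233) = -1/233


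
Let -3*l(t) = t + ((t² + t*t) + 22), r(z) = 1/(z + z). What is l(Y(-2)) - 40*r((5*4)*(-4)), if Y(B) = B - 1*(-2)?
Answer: -85/12 ≈ -7.0833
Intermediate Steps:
Y(B) = 2 + B (Y(B) = B + 2 = 2 + B)
r(z) = 1/(2*z)
l(t) = -22/3 - 2*t²/3 - t/3 (l(t) = -(t + ((t² + t*t) + 22))/3 = -(t + ((t² + t²) + 22))/3 = -(t + (2*t² + 22))/3 = -(t + (22 + 2*t²))/3 = -(22 + t + 2*t²)/3 = -22/3 - 2*t²/3 - t/3)
l(Y(-2)) - 40*r((5*4)*(-4)) = (-22/3 - 2*(2 - 2)²/3 - (2 - 2)/3) - 20/((5*4)*(-4)) = (-22/3 - ⅔*0² - ⅓*0) - 20/(20*(-4)) = (-22/3 - ⅔*0 + 0) - 20/(-80) = (-22/3 + 0 + 0) - 20*(-1)/80 = -22/3 - 40*(-1/160) = -22/3 + ¼ = -85/12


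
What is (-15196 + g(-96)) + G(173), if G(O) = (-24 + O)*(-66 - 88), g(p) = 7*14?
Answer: -38044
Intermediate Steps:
g(p) = 98
G(O) = 3696 - 154*O (G(O) = (-24 + O)*(-154) = 3696 - 154*O)
(-15196 + g(-96)) + G(173) = (-15196 + 98) + (3696 - 154*173) = -15098 + (3696 - 26642) = -15098 - 22946 = -38044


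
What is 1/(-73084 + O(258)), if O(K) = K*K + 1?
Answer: -1/6519 ≈ -0.00015340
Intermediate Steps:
O(K) = 1 + K² (O(K) = K² + 1 = 1 + K²)
1/(-73084 + O(258)) = 1/(-73084 + (1 + 258²)) = 1/(-73084 + (1 + 66564)) = 1/(-73084 + 66565) = 1/(-6519) = -1/6519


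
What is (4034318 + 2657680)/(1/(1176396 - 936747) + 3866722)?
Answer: 1603730628702/926656060579 ≈ 1.7307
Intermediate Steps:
(4034318 + 2657680)/(1/(1176396 - 936747) + 3866722) = 6691998/(1/239649 + 3866722) = 6691998/(926656060579/239649) = 6691998*(239649/926656060579) = 1603730628702/926656060579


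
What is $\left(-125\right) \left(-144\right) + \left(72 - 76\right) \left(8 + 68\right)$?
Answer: $17696$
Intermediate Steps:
$\left(-125\right) \left(-144\right) + \left(72 - 76\right) \left(8 + 68\right) = 18000 - 304 = 17696$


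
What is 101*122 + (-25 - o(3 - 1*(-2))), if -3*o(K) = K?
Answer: 36896/3 ≈ 12299.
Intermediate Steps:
o(K) = -K/3
101*122 + (-25 - o(3 - 1*(-2))) = 101*122 + (-25 - (-1)*(3 - 1*(-2))/3) = 12322 + (-25 - (-1)*(3 + 2)/3) = 12322 + (-25 - (-1)*5/3) = 12322 + (-25 - 1*(-5/3)) = 12322 + (-25 + 5/3) = 12322 - 70/3 = 36896/3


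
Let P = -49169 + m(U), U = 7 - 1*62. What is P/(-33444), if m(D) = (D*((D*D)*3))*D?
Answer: -13701353/16722 ≈ -819.36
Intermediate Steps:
U = -55 (U = 7 - 62 = -55)
m(D) = 3*D⁴ (m(D) = (D*(D²*3))*D = (D*(3*D²))*D = (3*D³)*D = 3*D⁴)
P = 27402706 (P = -49169 + 3*(-55)⁴ = -49169 + 3*9150625 = -49169 + 27451875 = 27402706)
P/(-33444) = 27402706/(-33444) = 27402706*(-1/33444) = -13701353/16722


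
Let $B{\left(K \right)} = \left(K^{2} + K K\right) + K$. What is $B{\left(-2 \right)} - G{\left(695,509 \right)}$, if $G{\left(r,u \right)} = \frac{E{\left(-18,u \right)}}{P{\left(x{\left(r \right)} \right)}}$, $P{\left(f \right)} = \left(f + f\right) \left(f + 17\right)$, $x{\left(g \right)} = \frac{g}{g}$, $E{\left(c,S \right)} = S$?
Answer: $- \frac{293}{36} \approx -8.1389$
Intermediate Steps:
$B{\left(K \right)} = K + 2 K^{2}$ ($B{\left(K \right)} = \left(K^{2} + K^{2}\right) + K = 2 K^{2} + K = K + 2 K^{2}$)
$x{\left(g \right)} = 1$
$P{\left(f \right)} = 2 f \left(17 + f\right)$
$G{\left(r,u \right)} = \frac{u}{36}$ ($G{\left(r,u \right)} = \frac{u}{2 \cdot 1 \left(17 + 1\right)} = \frac{u}{2 \cdot 1 \cdot 18} = \frac{u}{36}$)
$B{\left(-2 \right)} - G{\left(695,509 \right)} = - 2 \left(1 + 2 \left(-2\right)\right) - \frac{1}{36} \cdot 509 = - 2 \left(1 - 4\right) - \frac{509}{36} = \left(-2\right) \left(-3\right) - \frac{509}{36} = 6 - \frac{509}{36} = - \frac{293}{36}$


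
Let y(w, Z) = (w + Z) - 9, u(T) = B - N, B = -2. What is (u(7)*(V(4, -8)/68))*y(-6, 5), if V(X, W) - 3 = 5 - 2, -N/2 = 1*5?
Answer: -120/17 ≈ -7.0588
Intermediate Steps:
N = -10 (N = -2*5 = -10)
u(T) = 8 (u(T) = -2 - 1*(-10) = -2 + 10 = 8)
y(w, Z) = -9 + Z + w (y(w, Z) = (Z + w) - 9 = -9 + Z + w)
V(X, W) = 6 (V(X, W) = 3 + (5 - 2) = 3 + 3 = 6)
(u(7)*(V(4, -8)/68))*y(-6, 5) = (8*(6/68))*(-9 + 5 - 6) = (8*(6*(1/68)))*(-10) = (8*(3/34))*(-10) = (12/17)*(-10) = -120/17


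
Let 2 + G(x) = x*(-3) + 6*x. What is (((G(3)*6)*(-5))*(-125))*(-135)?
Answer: -3543750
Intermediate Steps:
G(x) = -2 + 3*x (G(x) = -2 + (x*(-3) + 6*x) = -2 + (-3*x + 6*x) = -2 + 3*x)
(((G(3)*6)*(-5))*(-125))*(-135) = ((((-2 + 3*3)*6)*(-5))*(-125))*(-135) = ((((-2 + 9)*6)*(-5))*(-125))*(-135) = (((7*6)*(-5))*(-125))*(-135) = ((42*(-5))*(-125))*(-135) = -210*(-125)*(-135) = 26250*(-135) = -3543750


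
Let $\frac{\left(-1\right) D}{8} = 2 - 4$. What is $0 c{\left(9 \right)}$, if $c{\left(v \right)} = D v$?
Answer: $0$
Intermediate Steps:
$D = 16$ ($D = - 8 \left(2 - 4\right) = \left(-8\right) \left(-2\right) = 16$)
$c{\left(v \right)} = 16 v$
$0 c{\left(9 \right)} = 0 \cdot 16 \cdot 9 = 0 \cdot 144 = 0$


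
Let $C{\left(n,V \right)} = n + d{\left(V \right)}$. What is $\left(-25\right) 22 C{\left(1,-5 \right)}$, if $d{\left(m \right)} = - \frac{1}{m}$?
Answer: $-660$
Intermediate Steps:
$C{\left(n,V \right)} = n - \frac{1}{V}$
$\left(-25\right) 22 C{\left(1,-5 \right)} = \left(-25\right) 22 \left(1 - \frac{1}{-5}\right) = - 550 \left(1 - - \frac{1}{5}\right) = - 550 \left(1 + \frac{1}{5}\right) = \left(-550\right) \frac{6}{5} = -660$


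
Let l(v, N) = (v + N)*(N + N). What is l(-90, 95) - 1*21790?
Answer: -20840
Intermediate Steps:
l(v, N) = 2*N*(N + v) (l(v, N) = (N + v)*(2*N) = 2*N*(N + v))
l(-90, 95) - 1*21790 = 2*95*(95 - 90) - 1*21790 = 2*95*5 - 21790 = 950 - 21790 = -20840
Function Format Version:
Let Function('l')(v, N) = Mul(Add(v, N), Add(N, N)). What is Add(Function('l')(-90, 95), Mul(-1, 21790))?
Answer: -20840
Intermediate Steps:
Function('l')(v, N) = Mul(2, N, Add(N, v)) (Function('l')(v, N) = Mul(Add(N, v), Mul(2, N)) = Mul(2, N, Add(N, v)))
Add(Function('l')(-90, 95), Mul(-1, 21790)) = Add(Mul(2, 95, Add(95, -90)), Mul(-1, 21790)) = Add(Mul(2, 95, 5), -21790) = Add(950, -21790) = -20840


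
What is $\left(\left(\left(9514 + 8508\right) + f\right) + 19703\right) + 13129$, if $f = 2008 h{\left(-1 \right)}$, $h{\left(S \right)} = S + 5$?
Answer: $58886$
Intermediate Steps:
$h{\left(S \right)} = 5 + S$
$f = 8032$ ($f = 2008 \left(5 - 1\right) = 2008 \cdot 4 = 8032$)
$\left(\left(\left(9514 + 8508\right) + f\right) + 19703\right) + 13129 = \left(\left(\left(9514 + 8508\right) + 8032\right) + 19703\right) + 13129 = \left(\left(18022 + 8032\right) + 19703\right) + 13129 = \left(26054 + 19703\right) + 13129 = 45757 + 13129 = 58886$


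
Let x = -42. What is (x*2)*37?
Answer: -3108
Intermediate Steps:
(x*2)*37 = -42*2*37 = -84*37 = -3108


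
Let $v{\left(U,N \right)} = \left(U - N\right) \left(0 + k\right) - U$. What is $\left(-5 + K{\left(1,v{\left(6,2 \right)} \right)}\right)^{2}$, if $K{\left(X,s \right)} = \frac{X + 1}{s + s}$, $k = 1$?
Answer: $\frac{121}{4} \approx 30.25$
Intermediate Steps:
$v{\left(U,N \right)} = - N$ ($v{\left(U,N \right)} = \left(U - N\right) \left(0 + 1\right) - U = \left(U - N\right) 1 - U = \left(U - N\right) - U = - N$)
$K{\left(X,s \right)} = \frac{1 + X}{2 s}$
$\left(-5 + K{\left(1,v{\left(6,2 \right)} \right)}\right)^{2} = \left(-5 + \frac{1 + 1}{2 \left(\left(-1\right) 2\right)}\right)^{2} = \left(-5 + \frac{1}{2} \frac{1}{-2} \cdot 2\right)^{2} = \left(-5 + \frac{1}{2} \left(- \frac{1}{2}\right) 2\right)^{2} = \left(-5 - \frac{1}{2}\right)^{2} = \left(- \frac{11}{2}\right)^{2} = \frac{121}{4}$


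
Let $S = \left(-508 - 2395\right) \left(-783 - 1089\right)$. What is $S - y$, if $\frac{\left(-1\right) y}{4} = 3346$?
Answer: $5447800$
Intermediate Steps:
$y = -13384$ ($y = \left(-4\right) 3346 = -13384$)
$S = 5434416$ ($S = \left(-2903\right) \left(-1872\right) = 5434416$)
$S - y = 5434416 - -13384 = 5434416 + 13384 = 5447800$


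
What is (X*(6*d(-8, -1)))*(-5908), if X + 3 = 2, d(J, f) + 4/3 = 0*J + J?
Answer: -330848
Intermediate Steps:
d(J, f) = -4/3 + J (d(J, f) = -4/3 + (0*J + J) = -4/3 + (0 + J) = -4/3 + J)
X = -1 (X = -3 + 2 = -1)
(X*(6*d(-8, -1)))*(-5908) = -6*(-4/3 - 8)*(-5908) = -6*(-28)/3*(-5908) = -1*(-56)*(-5908) = 56*(-5908) = -330848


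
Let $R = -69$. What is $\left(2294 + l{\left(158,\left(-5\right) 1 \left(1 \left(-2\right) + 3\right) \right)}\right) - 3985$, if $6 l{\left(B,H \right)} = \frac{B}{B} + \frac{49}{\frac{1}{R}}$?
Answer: $- \frac{6763}{3} \approx -2254.3$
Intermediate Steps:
$l{\left(B,H \right)} = - \frac{1690}{3}$ ($l{\left(B,H \right)} = \frac{\frac{B}{B} + \frac{49}{\frac{1}{-69}}}{6} = \frac{1 + \frac{49}{- \frac{1}{69}}}{6} = \frac{1 + 49 \left(-69\right)}{6} = \frac{1 - 3381}{6} = \frac{1}{6} \left(-3380\right) = - \frac{1690}{3}$)
$\left(2294 + l{\left(158,\left(-5\right) 1 \left(1 \left(-2\right) + 3\right) \right)}\right) - 3985 = \left(2294 - \frac{1690}{3}\right) - 3985 = \frac{5192}{3} - 3985 = - \frac{6763}{3}$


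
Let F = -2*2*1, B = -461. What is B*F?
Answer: 1844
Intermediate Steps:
F = -4 (F = -4*1 = -4)
B*F = -461*(-4) = 1844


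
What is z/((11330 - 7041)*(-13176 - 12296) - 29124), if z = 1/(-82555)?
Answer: 1/9021489209260 ≈ 1.1085e-13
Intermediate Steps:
z = -1/82555 ≈ -1.2113e-5
z/((11330 - 7041)*(-13176 - 12296) - 29124) = -1/(82555*((11330 - 7041)*(-13176 - 12296) - 29124)) = -1/(82555*(4289*(-25472) - 29124)) = -1/(82555*(-109249408 - 29124)) = -1/82555/(-109278532) = -1/82555*(-1/109278532) = 1/9021489209260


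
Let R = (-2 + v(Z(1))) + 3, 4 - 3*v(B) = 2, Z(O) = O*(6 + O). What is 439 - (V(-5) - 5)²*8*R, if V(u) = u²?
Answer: -14683/3 ≈ -4894.3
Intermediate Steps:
v(B) = ⅔ (v(B) = 4/3 - ⅓*2 = 4/3 - ⅔ = ⅔)
R = 5/3 (R = (-2 + ⅔) + 3 = -4/3 + 3 = 5/3 ≈ 1.6667)
439 - (V(-5) - 5)²*8*R = 439 - ((-5)² - 5)²*8*5/3 = 439 - (25 - 5)²*8*5/3 = 439 - 20²*8*5/3 = 439 - 400*8*5/3 = 439 - 3200*5/3 = 439 - 1*16000/3 = 439 - 16000/3 = -14683/3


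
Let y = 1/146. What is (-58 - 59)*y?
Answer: -117/146 ≈ -0.80137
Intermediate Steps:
y = 1/146 (y = 1*(1/146) = 1/146 ≈ 0.0068493)
(-58 - 59)*y = (-58 - 59)*(1/146) = -117*1/146 = -117/146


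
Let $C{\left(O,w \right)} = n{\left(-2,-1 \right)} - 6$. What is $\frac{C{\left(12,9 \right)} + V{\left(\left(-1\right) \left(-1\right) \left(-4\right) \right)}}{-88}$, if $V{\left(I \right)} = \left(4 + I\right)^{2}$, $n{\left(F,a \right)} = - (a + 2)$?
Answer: $\frac{7}{88} \approx 0.079545$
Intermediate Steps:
$n{\left(F,a \right)} = -2 - a$ ($n{\left(F,a \right)} = - (2 + a) = -2 - a$)
$C{\left(O,w \right)} = -7$ ($C{\left(O,w \right)} = \left(-2 - -1\right) - 6 = \left(-2 + 1\right) - 6 = -1 - 6 = -7$)
$\frac{C{\left(12,9 \right)} + V{\left(\left(-1\right) \left(-1\right) \left(-4\right) \right)}}{-88} = \frac{-7 + \left(4 + \left(-1\right) \left(-1\right) \left(-4\right)\right)^{2}}{-88} = \left(-7 + \left(4 + 1 \left(-4\right)\right)^{2}\right) \left(- \frac{1}{88}\right) = \left(-7 + \left(4 - 4\right)^{2}\right) \left(- \frac{1}{88}\right) = \left(-7 + 0^{2}\right) \left(- \frac{1}{88}\right) = \left(-7 + 0\right) \left(- \frac{1}{88}\right) = \left(-7\right) \left(- \frac{1}{88}\right) = \frac{7}{88}$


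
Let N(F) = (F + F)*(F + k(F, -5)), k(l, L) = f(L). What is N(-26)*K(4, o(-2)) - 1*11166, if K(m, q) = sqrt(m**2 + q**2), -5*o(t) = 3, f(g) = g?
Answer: -11166 + 1612*sqrt(409)/5 ≈ -4645.9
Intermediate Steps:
k(l, L) = L
o(t) = -3/5 (o(t) = -1/5*3 = -3/5)
N(F) = 2*F*(-5 + F) (N(F) = (F + F)*(F - 5) = (2*F)*(-5 + F) = 2*F*(-5 + F))
N(-26)*K(4, o(-2)) - 1*11166 = (2*(-26)*(-5 - 26))*sqrt(4**2 + (-3/5)**2) - 1*11166 = (2*(-26)*(-31))*sqrt(16 + 9/25) - 11166 = 1612*sqrt(409/25) - 11166 = 1612*(sqrt(409)/5) - 11166 = 1612*sqrt(409)/5 - 11166 = -11166 + 1612*sqrt(409)/5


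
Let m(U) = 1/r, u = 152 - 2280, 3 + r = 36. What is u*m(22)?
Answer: -2128/33 ≈ -64.485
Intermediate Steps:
r = 33 (r = -3 + 36 = 33)
u = -2128
m(U) = 1/33
u*m(22) = -2128*1/33 = -2128/33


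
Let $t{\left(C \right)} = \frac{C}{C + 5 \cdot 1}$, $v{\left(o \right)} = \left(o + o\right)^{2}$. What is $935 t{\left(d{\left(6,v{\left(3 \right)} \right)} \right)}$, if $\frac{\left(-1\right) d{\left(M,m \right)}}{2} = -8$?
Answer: $\frac{14960}{21} \approx 712.38$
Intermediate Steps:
$v{\left(o \right)} = 4 o^{2}$ ($v{\left(o \right)} = \left(2 o\right)^{2} = 4 o^{2}$)
$d{\left(M,m \right)} = 16$ ($d{\left(M,m \right)} = \left(-2\right) \left(-8\right) = 16$)
$t{\left(C \right)} = \frac{C}{5 + C}$ ($t{\left(C \right)} = \frac{C}{C + 5} = \frac{C}{5 + C}$)
$935 t{\left(d{\left(6,v{\left(3 \right)} \right)} \right)} = 935 \frac{16}{5 + 16} = 935 \cdot \frac{16}{21} = \frac{14960}{21}$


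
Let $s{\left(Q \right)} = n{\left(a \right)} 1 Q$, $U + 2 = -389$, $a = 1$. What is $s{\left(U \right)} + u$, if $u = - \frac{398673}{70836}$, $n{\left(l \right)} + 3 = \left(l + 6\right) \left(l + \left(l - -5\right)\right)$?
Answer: $- \frac{424818323}{23612} \approx -17992.0$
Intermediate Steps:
$n{\left(l \right)} = -3 + \left(5 + 2 l\right) \left(6 + l\right)$ ($n{\left(l \right)} = -3 + \left(l + 6\right) \left(l + \left(l - -5\right)\right) = -3 + \left(6 + l\right) \left(l + \left(l + 5\right)\right) = -3 + \left(6 + l\right) \left(l + \left(5 + l\right)\right) = -3 + \left(6 + l\right) \left(5 + 2 l\right) = -3 + \left(5 + 2 l\right) \left(6 + l\right)$)
$U = -391$ ($U = -2 - 389 = -391$)
$s{\left(Q \right)} = 46 Q$ ($s{\left(Q \right)} = \left(27 + 2 \cdot 1^{2} + 17 \cdot 1\right) 1 Q = \left(27 + 2 \cdot 1 + 17\right) 1 Q = \left(27 + 2 + 17\right) 1 Q = 46 \cdot 1 Q = 46 Q$)
$u = - \frac{132891}{23612}$ ($u = \left(-398673\right) \frac{1}{70836} = - \frac{132891}{23612} \approx -5.6281$)
$s{\left(U \right)} + u = 46 \left(-391\right) - \frac{132891}{23612} = -17986 - \frac{132891}{23612} = - \frac{424818323}{23612}$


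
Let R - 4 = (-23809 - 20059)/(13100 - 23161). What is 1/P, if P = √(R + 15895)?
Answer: √1609797296127/160003707 ≈ 0.0079297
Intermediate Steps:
R = 84112/10061 (R = 4 + (-23809 - 20059)/(13100 - 23161) = 4 - 43868/(-10061) = 4 - 43868*(-1/10061) = 4 + 43868/10061 = 84112/10061 ≈ 8.3602)
P = √1609797296127/10061 (P = √(84112/10061 + 15895) = √(160003707/10061) = √1609797296127/10061 ≈ 126.11)
1/P = 1/(√1609797296127/10061) = √1609797296127/160003707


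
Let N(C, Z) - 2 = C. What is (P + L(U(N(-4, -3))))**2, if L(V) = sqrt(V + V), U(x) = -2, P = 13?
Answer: 165 + 52*I ≈ 165.0 + 52.0*I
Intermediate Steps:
N(C, Z) = 2 + C
L(V) = sqrt(2)*sqrt(V) (L(V) = sqrt(2*V) = sqrt(2)*sqrt(V))
(P + L(U(N(-4, -3))))**2 = (13 + sqrt(2)*sqrt(-2))**2 = (13 + sqrt(2)*(I*sqrt(2)))**2 = (13 + 2*I)**2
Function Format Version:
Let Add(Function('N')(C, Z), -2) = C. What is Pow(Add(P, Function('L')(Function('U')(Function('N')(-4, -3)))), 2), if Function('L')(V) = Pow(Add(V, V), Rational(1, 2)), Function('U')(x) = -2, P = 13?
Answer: Add(165, Mul(52, I)) ≈ Add(165.00, Mul(52.000, I))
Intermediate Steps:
Function('N')(C, Z) = Add(2, C)
Function('L')(V) = Mul(Pow(2, Rational(1, 2)), Pow(V, Rational(1, 2))) (Function('L')(V) = Pow(Mul(2, V), Rational(1, 2)) = Mul(Pow(2, Rational(1, 2)), Pow(V, Rational(1, 2))))
Pow(Add(P, Function('L')(Function('U')(Function('N')(-4, -3)))), 2) = Pow(Add(13, Mul(Pow(2, Rational(1, 2)), Pow(-2, Rational(1, 2)))), 2) = Pow(Add(13, Mul(Pow(2, Rational(1, 2)), Mul(I, Pow(2, Rational(1, 2))))), 2) = Pow(Add(13, Mul(2, I)), 2)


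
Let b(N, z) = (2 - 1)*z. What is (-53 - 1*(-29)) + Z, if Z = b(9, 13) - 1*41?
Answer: -52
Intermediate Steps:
b(N, z) = z (b(N, z) = 1*z = z)
Z = -28 (Z = 13 - 1*41 = 13 - 41 = -28)
(-53 - 1*(-29)) + Z = (-53 - 1*(-29)) - 28 = (-53 + 29) - 28 = -24 - 28 = -52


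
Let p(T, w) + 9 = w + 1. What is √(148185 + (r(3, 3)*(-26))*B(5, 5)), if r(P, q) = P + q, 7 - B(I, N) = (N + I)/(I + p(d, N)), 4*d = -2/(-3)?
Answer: √147873 ≈ 384.54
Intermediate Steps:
d = ⅙ (d = (-2/(-3))/4 = (-2*(-⅓))/4 = (¼)*(⅔) = ⅙ ≈ 0.16667)
p(T, w) = -8 + w (p(T, w) = -9 + (w + 1) = -9 + (1 + w) = -8 + w)
B(I, N) = 7 - (I + N)/(-8 + I + N) (B(I, N) = 7 - (N + I)/(I + (-8 + N)) = 7 - (I + N)/(-8 + I + N))
√(148185 + (r(3, 3)*(-26))*B(5, 5)) = √(148185 + ((3 + 3)*(-26))*(2*(-28 + 3*5 + 3*5)/(-8 + 5 + 5))) = √(148185 + (6*(-26))*(2*(-28 + 15 + 15)/2)) = √(148185 - 312*2/2) = √(148185 - 156*2) = √(148185 - 312) = √147873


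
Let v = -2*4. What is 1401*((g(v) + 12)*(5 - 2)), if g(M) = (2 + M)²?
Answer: 201744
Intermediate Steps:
v = -8
1401*((g(v) + 12)*(5 - 2)) = 1401*(((2 - 8)² + 12)*(5 - 2)) = 1401*(((-6)² + 12)*3) = 1401*((36 + 12)*3) = 1401*(48*3) = 1401*144 = 201744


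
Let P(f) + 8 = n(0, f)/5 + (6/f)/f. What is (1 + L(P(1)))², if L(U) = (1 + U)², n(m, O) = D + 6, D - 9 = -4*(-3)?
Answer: 259081/625 ≈ 414.53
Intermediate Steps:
D = 21 (D = 9 - 4*(-3) = 9 + 12 = 21)
n(m, O) = 27 (n(m, O) = 21 + 6 = 27)
P(f) = -13/5 + 6/f² (P(f) = -8 + (27/5 + (6/f)/f) = -8 + (27*(⅕) + 6/f²) = -8 + (27/5 + 6/f²) = -13/5 + 6/f²)
(1 + L(P(1)))² = (1 + (1 + (-13/5 + 6/1²))²)² = (1 + (1 + (-13/5 + 6*1))²)² = (1 + (1 + (-13/5 + 6))²)² = (1 + (1 + 17/5)²)² = (1 + (22/5)²)² = (1 + 484/25)² = (509/25)² = 259081/625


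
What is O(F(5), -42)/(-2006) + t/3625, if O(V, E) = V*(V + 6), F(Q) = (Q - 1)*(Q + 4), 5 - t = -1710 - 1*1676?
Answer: 660673/3635875 ≈ 0.18171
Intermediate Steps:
t = 3391 (t = 5 - (-1710 - 1*1676) = 5 - (-1710 - 1676) = 5 - 1*(-3386) = 5 + 3386 = 3391)
F(Q) = (-1 + Q)*(4 + Q)
O(V, E) = V*(6 + V)
O(F(5), -42)/(-2006) + t/3625 = ((-4 + 5² + 3*5)*(6 + (-4 + 5² + 3*5)))/(-2006) + 3391/3625 = ((-4 + 25 + 15)*(6 + (-4 + 25 + 15)))*(-1/2006) + 3391*(1/3625) = (36*(6 + 36))*(-1/2006) + 3391/3625 = (36*42)*(-1/2006) + 3391/3625 = 1512*(-1/2006) + 3391/3625 = -756/1003 + 3391/3625 = 660673/3635875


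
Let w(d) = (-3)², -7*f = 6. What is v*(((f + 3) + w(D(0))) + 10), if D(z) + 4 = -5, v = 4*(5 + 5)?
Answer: 5920/7 ≈ 845.71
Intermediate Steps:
v = 40 (v = 4*10 = 40)
D(z) = -9 (D(z) = -4 - 5 = -9)
f = -6/7 (f = -⅐*6 = -6/7 ≈ -0.85714)
w(d) = 9
v*(((f + 3) + w(D(0))) + 10) = 40*(((-6/7 + 3) + 9) + 10) = 40*((15/7 + 9) + 10) = 40*(78/7 + 10) = 40*(148/7) = 5920/7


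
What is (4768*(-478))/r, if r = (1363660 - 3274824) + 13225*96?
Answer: 569776/160391 ≈ 3.5524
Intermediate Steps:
r = -641564 (r = -1911164 + 1269600 = -641564)
(4768*(-478))/r = (4768*(-478))/(-641564) = -2279104*(-1/641564) = 569776/160391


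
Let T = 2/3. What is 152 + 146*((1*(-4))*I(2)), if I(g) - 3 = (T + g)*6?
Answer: -10944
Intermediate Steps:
T = 2/3 (T = 2*(1/3) = 2/3 ≈ 0.66667)
I(g) = 7 + 6*g (I(g) = 3 + (2/3 + g)*6 = 3 + (4 + 6*g) = 7 + 6*g)
152 + 146*((1*(-4))*I(2)) = 152 + 146*((1*(-4))*(7 + 6*2)) = 152 + 146*(-4*(7 + 12)) = 152 + 146*(-4*19) = 152 + 146*(-76) = 152 - 11096 = -10944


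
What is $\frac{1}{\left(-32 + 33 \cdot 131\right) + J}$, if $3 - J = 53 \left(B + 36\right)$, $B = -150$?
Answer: $\frac{1}{10336} \approx 9.6749 \cdot 10^{-5}$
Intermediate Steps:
$J = 6045$ ($J = 3 - 53 \left(-150 + 36\right) = 3 - 53 \left(-114\right) = 3 - -6042 = 3 + 6042 = 6045$)
$\frac{1}{\left(-32 + 33 \cdot 131\right) + J} = \frac{1}{\left(-32 + 33 \cdot 131\right) + 6045} = \frac{1}{\left(-32 + 4323\right) + 6045} = \frac{1}{4291 + 6045} = \frac{1}{10336}$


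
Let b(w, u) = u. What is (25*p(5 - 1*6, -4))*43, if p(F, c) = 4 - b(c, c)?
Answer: 8600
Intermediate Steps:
p(F, c) = 4 - c
(25*p(5 - 1*6, -4))*43 = (25*(4 - 1*(-4)))*43 = (25*(4 + 4))*43 = (25*8)*43 = 200*43 = 8600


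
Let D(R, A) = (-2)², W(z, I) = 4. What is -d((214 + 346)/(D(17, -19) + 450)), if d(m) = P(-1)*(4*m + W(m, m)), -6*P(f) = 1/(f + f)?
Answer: -169/227 ≈ -0.74449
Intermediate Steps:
P(f) = -1/(12*f) (P(f) = -1/(6*(f + f)) = -1/(2*f)/6 = -1/(12*f))
D(R, A) = 4
d(m) = ⅓ + m/3 (d(m) = (-1/12/(-1))*(4*m + 4) = (-1/12*(-1))*(4 + 4*m) = (4 + 4*m)/12 = ⅓ + m/3)
-d((214 + 346)/(D(17, -19) + 450)) = -(⅓ + ((214 + 346)/(4 + 450))/3) = -(⅓ + (560/454)/3) = -(⅓ + (560*(1/454))/3) = -(⅓ + (⅓)*(280/227)) = -(⅓ + 280/681) = -1*169/227 = -169/227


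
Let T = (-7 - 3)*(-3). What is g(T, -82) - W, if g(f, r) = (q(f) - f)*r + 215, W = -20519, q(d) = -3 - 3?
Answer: 23686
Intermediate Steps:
q(d) = -6
T = 30 (T = -10*(-3) = 30)
g(f, r) = 215 + r*(-6 - f) (g(f, r) = (-6 - f)*r + 215 = r*(-6 - f) + 215 = 215 + r*(-6 - f))
g(T, -82) - W = (215 - 6*(-82) - 1*30*(-82)) - 1*(-20519) = (215 + 492 + 2460) + 20519 = 3167 + 20519 = 23686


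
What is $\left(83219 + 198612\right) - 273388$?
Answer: $8443$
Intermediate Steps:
$\left(83219 + 198612\right) - 273388 = 281831 - 273388 = 8443$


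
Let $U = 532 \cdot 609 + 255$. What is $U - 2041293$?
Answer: $-1717050$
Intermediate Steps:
$U = 324243$ ($U = 323988 + 255 = 324243$)
$U - 2041293 = 324243 - 2041293 = -1717050$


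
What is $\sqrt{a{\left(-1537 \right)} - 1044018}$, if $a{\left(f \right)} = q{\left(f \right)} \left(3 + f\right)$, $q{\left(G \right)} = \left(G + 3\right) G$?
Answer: $i \sqrt{3617844790} \approx 60149.0 i$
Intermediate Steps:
$q{\left(G \right)} = G \left(3 + G\right)$ ($q{\left(G \right)} = \left(3 + G\right) G = G \left(3 + G\right)$)
$a{\left(f \right)} = f \left(3 + f\right)^{2}$ ($a{\left(f \right)} = f \left(3 + f\right) \left(3 + f\right) = f \left(3 + f\right)^{2}$)
$\sqrt{a{\left(-1537 \right)} - 1044018} = \sqrt{- 1537 \left(3 - 1537\right)^{2} - 1044018} = \sqrt{- 1537 \left(-1534\right)^{2} - 1044018} = \sqrt{\left(-1537\right) 2353156 - 1044018} = \sqrt{-3616800772 - 1044018} = \sqrt{-3617844790} = i \sqrt{3617844790}$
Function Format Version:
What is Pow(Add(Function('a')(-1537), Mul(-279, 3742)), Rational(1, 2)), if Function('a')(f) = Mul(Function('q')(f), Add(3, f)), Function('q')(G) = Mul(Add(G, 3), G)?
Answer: Mul(I, Pow(3617844790, Rational(1, 2))) ≈ Mul(60149., I)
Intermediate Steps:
Function('q')(G) = Mul(G, Add(3, G)) (Function('q')(G) = Mul(Add(3, G), G) = Mul(G, Add(3, G)))
Function('a')(f) = Mul(f, Pow(Add(3, f), 2)) (Function('a')(f) = Mul(Mul(f, Add(3, f)), Add(3, f)) = Mul(f, Pow(Add(3, f), 2)))
Pow(Add(Function('a')(-1537), Mul(-279, 3742)), Rational(1, 2)) = Pow(Add(Mul(-1537, Pow(Add(3, -1537), 2)), Mul(-279, 3742)), Rational(1, 2)) = Pow(Add(Mul(-1537, Pow(-1534, 2)), -1044018), Rational(1, 2)) = Pow(Add(Mul(-1537, 2353156), -1044018), Rational(1, 2)) = Pow(Add(-3616800772, -1044018), Rational(1, 2)) = Pow(-3617844790, Rational(1, 2)) = Mul(I, Pow(3617844790, Rational(1, 2)))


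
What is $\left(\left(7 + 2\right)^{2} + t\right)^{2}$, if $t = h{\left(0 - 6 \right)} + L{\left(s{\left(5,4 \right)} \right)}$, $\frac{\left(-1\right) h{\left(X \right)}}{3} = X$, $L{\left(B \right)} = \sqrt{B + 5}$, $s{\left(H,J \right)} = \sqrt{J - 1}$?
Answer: $\left(99 + \sqrt{5 + \sqrt{3}}\right)^{2} \approx 10321.0$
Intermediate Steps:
$s{\left(H,J \right)} = \sqrt{-1 + J}$
$L{\left(B \right)} = \sqrt{5 + B}$
$h{\left(X \right)} = - 3 X$
$t = 18 + \sqrt{5 + \sqrt{3}}$ ($t = - 3 \left(0 - 6\right) + \sqrt{5 + \sqrt{-1 + 4}} = - 3 \left(0 - 6\right) + \sqrt{5 + \sqrt{3}} = \left(-3\right) \left(-6\right) + \sqrt{5 + \sqrt{3}} = 18 + \sqrt{5 + \sqrt{3}} \approx 20.595$)
$\left(\left(7 + 2\right)^{2} + t\right)^{2} = \left(\left(7 + 2\right)^{2} + \left(18 + \sqrt{5 + \sqrt{3}}\right)\right)^{2} = \left(9^{2} + \left(18 + \sqrt{5 + \sqrt{3}}\right)\right)^{2} = \left(81 + \left(18 + \sqrt{5 + \sqrt{3}}\right)\right)^{2} = \left(99 + \sqrt{5 + \sqrt{3}}\right)^{2}$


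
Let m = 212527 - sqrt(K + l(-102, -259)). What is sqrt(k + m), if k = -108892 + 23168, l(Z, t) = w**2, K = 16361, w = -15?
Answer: sqrt(126803 - sqrt(16586)) ≈ 355.91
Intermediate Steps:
l(Z, t) = 225 (l(Z, t) = (-15)**2 = 225)
m = 212527 - sqrt(16586) (m = 212527 - sqrt(16361 + 225) = 212527 - sqrt(16586) ≈ 2.1240e+5)
k = -85724
sqrt(k + m) = sqrt(-85724 + (212527 - sqrt(16586))) = sqrt(126803 - sqrt(16586))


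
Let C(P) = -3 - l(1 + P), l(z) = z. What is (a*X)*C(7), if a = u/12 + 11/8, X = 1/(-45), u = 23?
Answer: 869/1080 ≈ 0.80463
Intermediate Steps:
X = -1/45 ≈ -0.022222
C(P) = -4 - P (C(P) = -3 - (1 + P) = -3 + (-1 - P) = -4 - P)
a = 79/24 (a = 23/12 + 11/8 = 79/24 ≈ 3.2917)
(a*X)*C(7) = ((79/24)*(-1/45))*(-4 - 1*7) = -79*(-4 - 7)/1080 = -79/1080*(-11) = 869/1080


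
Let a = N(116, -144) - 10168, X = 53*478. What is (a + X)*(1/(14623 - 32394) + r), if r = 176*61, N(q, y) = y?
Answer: 2866039193010/17771 ≈ 1.6128e+8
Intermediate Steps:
r = 10736
X = 25334
a = -10312 (a = -144 - 10168 = -10312)
(a + X)*(1/(14623 - 32394) + r) = (-10312 + 25334)*(1/(14623 - 32394) + 10736) = 15022*(1/(-17771) + 10736) = 15022*(-1/17771 + 10736) = 15022*(190789455/17771) = 2866039193010/17771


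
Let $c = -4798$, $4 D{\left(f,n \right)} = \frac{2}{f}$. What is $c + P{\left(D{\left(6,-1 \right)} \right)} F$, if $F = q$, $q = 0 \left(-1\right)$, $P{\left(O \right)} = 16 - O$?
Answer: $-4798$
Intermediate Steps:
$D{\left(f,n \right)} = \frac{1}{2 f}$ ($D{\left(f,n \right)} = \frac{2 \frac{1}{f}}{4} = \frac{1}{2 f}$)
$q = 0$
$F = 0$
$c + P{\left(D{\left(6,-1 \right)} \right)} F = -4798 + \left(16 - \frac{1}{2 \cdot 6}\right) 0 = -4798 + \left(16 - \frac{1}{2} \cdot \frac{1}{6}\right) 0 = -4798 + \left(16 - \frac{1}{12}\right) 0 = -4798 + \frac{191}{12} \cdot 0 = -4798 + 0 = -4798$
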